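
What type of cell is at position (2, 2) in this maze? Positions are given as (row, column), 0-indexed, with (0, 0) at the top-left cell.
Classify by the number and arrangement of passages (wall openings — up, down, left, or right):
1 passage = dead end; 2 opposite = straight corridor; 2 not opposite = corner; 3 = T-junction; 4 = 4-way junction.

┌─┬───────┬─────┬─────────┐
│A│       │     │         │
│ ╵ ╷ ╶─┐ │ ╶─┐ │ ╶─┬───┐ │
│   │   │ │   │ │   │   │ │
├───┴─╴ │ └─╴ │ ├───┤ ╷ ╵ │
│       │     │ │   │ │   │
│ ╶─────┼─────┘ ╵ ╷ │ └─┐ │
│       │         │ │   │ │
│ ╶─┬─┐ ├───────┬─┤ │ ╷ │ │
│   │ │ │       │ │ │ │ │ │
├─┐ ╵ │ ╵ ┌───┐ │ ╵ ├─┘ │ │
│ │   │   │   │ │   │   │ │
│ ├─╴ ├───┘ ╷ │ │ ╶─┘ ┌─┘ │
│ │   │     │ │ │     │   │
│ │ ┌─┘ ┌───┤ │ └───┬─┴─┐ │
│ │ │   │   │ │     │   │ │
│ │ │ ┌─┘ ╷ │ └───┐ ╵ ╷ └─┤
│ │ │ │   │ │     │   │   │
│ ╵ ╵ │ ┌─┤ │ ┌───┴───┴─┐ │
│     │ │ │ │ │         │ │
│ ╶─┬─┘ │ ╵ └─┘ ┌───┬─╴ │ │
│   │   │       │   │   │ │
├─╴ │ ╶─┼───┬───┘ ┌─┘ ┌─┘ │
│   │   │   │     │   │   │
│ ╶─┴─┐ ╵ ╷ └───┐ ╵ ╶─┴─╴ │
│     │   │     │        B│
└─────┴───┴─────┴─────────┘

Checking cell at (2, 2):
Number of passages: 2
Cell type: straight corridor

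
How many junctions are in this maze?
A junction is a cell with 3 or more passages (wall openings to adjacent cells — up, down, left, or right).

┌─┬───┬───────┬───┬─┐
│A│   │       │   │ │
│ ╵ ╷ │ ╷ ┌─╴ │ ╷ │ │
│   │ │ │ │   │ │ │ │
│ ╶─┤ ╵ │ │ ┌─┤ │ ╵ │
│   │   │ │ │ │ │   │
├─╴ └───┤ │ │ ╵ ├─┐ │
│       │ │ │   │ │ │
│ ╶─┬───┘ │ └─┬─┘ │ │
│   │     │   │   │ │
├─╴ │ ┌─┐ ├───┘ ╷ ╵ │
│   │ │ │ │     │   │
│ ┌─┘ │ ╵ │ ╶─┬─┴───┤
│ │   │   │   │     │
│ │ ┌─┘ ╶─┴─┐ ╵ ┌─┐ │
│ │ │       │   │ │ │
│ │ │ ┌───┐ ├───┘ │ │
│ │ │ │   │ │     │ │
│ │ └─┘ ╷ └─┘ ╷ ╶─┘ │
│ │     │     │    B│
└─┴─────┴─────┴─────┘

Checking each cell for number of passages:

Junctions found (3+ passages):
  (0, 4): 3 passages
  (1, 0): 3 passages
  (2, 9): 3 passages
  (3, 1): 3 passages
  (4, 4): 3 passages
  (4, 8): 3 passages
  (6, 3): 3 passages
  (7, 3): 3 passages
  (8, 7): 3 passages
Total junctions: 9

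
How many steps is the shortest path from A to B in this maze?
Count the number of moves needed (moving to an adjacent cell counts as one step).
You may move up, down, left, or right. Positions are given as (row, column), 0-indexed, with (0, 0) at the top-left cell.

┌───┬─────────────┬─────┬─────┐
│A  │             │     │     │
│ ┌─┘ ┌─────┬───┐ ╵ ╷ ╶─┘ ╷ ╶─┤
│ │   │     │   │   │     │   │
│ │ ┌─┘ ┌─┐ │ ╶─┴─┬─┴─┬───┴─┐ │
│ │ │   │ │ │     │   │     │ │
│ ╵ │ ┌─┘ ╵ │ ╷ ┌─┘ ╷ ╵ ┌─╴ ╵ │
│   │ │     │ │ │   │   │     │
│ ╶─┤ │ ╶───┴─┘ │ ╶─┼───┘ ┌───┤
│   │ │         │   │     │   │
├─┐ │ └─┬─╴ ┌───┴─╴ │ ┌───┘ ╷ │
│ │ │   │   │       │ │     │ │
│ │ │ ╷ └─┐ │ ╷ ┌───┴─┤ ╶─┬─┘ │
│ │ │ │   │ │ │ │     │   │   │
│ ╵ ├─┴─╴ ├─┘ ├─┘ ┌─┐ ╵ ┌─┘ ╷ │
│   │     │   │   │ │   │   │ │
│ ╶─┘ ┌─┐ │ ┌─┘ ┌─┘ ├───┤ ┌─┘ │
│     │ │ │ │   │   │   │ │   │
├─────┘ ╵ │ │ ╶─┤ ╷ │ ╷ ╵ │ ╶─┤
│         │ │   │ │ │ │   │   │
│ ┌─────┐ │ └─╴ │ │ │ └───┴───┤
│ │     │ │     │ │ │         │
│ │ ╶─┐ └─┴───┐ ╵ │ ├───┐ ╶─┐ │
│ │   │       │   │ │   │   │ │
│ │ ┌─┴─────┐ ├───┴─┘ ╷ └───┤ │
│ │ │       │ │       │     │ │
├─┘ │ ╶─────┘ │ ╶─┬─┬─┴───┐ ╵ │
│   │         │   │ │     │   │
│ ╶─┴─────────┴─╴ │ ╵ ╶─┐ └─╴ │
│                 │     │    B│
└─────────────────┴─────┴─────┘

Using BFS to find shortest path:
Start: (0, 0), End: (14, 14)
Path found:
(0,0) → (1,0) → (2,0) → (3,0) → (3,1) → (2,1) → (1,1) → (1,2) → (0,2) → (0,3) → (0,4) → (0,5) → (0,6) → (0,7) → (0,8) → (1,8) → (1,9) → (0,9) → (0,10) → (1,10) → (1,11) → (1,12) → (0,12) → (0,13) → (1,13) → (1,14) → (2,14) → (3,14) → (3,13) → (2,13) → (2,12) → (2,11) → (3,11) → (3,10) → (2,10) → (2,9) → (3,9) → (3,8) → (4,8) → (4,9) → (5,9) → (5,8) → (5,7) → (5,6) → (6,6) → (7,6) → (7,5) → (8,5) → (9,5) → (10,5) → (10,6) → (10,7) → (9,7) → (9,6) → (8,6) → (8,7) → (7,7) → (7,8) → (6,8) → (6,9) → (6,10) → (7,10) → (7,11) → (6,11) → (5,11) → (5,12) → (5,13) → (4,13) → (4,14) → (5,14) → (6,14) → (6,13) → (7,13) → (7,12) → (8,12) → (9,12) → (9,11) → (8,11) → (8,10) → (9,10) → (10,10) → (10,11) → (10,12) → (10,13) → (10,14) → (11,14) → (12,14) → (13,14) → (14,14)
Number of steps: 88

Solution:

┌───┬─────────────┬─────┬─────┐
│A  │↱ → → → → → ↓│↱ ↓  │↱ ↓  │
│ ┌─┘ ┌─────┬───┐ ╵ ╷ ╶─┘ ╷ ╶─┤
│↓│↱ ↑│     │   │↳ ↑│↳ → ↑│↳ ↓│
│ │ ┌─┘ ┌─┐ │ ╶─┴─┬─┴─┬───┴─┐ │
│↓│↑│   │ │ │     │↓ ↰│↓ ← ↰│↓│
│ ╵ │ ┌─┘ ╵ │ ╷ ┌─┘ ╷ ╵ ┌─╴ ╵ │
│↳ ↑│ │     │ │ │↓ ↲│↑ ↲│  ↑ ↲│
│ ╶─┤ │ ╶───┴─┘ │ ╶─┼───┘ ┌───┤
│   │ │         │↳ ↓│     │↱ ↓│
├─┐ │ └─┬─╴ ┌───┴─╴ │ ┌───┘ ╷ │
│ │ │   │   │↓ ← ← ↲│ │↱ → ↑│↓│
│ │ │ ╷ └─┐ │ ╷ ┌───┴─┤ ╶─┬─┘ │
│ │ │ │   │ │↓│ │↱ → ↓│↑  │↓ ↲│
│ ╵ ├─┴─╴ ├─┘ ├─┘ ┌─┐ ╵ ┌─┘ ╷ │
│   │     │↓ ↲│↱ ↑│ │↳ ↑│↓ ↲│ │
│ ╶─┘ ┌─┐ │ ┌─┘ ┌─┘ ├───┤ ┌─┘ │
│     │ │ │↓│↱ ↑│   │↓ ↰│↓│   │
├─────┘ ╵ │ │ ╶─┤ ╷ │ ╷ ╵ │ ╶─┤
│         │↓│↑ ↰│ │ │↓│↑ ↲│   │
│ ┌─────┐ │ └─╴ │ │ │ └───┴───┤
│ │     │ │↳ → ↑│ │ │↳ → → → ↓│
│ │ ╶─┐ └─┴───┐ ╵ │ ├───┐ ╶─┐ │
│ │   │       │   │ │   │   │↓│
│ │ ┌─┴─────┐ ├───┴─┘ ╷ └───┤ │
│ │ │       │ │       │     │↓│
├─┘ │ ╶─────┘ │ ╶─┬─┬─┴───┐ ╵ │
│   │         │   │ │     │  ↓│
│ ╶─┴─────────┴─╴ │ ╵ ╶─┐ └─╴ │
│                 │     │    B│
└─────────────────┴─────┴─────┘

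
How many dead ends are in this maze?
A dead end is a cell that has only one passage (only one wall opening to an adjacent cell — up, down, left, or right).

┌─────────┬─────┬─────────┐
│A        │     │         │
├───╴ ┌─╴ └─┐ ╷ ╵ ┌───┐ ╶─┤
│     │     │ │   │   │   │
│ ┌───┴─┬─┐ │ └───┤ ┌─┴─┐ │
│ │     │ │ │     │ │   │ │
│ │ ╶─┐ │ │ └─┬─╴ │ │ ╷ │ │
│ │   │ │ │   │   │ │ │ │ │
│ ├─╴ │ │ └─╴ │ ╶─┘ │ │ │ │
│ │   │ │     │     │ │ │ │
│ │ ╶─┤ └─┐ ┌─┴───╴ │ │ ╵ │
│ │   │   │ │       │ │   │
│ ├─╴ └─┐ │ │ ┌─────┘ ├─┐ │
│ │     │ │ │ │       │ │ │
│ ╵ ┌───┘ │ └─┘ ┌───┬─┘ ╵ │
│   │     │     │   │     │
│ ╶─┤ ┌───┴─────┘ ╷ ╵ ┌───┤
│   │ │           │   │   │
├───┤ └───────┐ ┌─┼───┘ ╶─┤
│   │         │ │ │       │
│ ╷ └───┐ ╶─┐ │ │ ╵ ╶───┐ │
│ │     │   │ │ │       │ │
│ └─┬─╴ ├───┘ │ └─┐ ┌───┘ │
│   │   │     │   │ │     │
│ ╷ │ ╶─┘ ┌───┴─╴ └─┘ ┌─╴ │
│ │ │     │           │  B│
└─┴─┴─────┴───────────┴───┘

Checking each cell for number of passages:

Dead ends found at positions:
  (0, 0)
  (0, 5)
  (0, 12)
  (1, 3)
  (1, 10)
  (2, 4)
  (6, 3)
  (6, 6)
  (6, 11)
  (8, 1)
  (8, 3)
  (8, 12)
  (9, 8)
  (10, 5)
  (10, 11)
  (11, 9)
  (12, 0)
  (12, 1)
  (12, 5)
  (12, 11)
Total dead ends: 20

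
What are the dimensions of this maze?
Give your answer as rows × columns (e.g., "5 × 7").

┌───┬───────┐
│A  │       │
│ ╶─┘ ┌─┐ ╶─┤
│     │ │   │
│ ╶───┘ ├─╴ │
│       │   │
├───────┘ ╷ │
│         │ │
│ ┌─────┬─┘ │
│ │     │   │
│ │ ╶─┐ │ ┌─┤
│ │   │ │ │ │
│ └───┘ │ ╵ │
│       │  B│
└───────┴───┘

Counting the maze dimensions:
Rows (vertical): 7
Columns (horizontal): 6
Dimensions: 7 × 6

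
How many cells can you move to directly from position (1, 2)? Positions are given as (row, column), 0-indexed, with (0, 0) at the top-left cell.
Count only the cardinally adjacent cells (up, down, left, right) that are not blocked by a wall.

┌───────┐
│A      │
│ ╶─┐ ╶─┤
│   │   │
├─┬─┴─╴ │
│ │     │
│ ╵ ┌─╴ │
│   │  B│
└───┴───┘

Checking passable neighbors of (1, 2):
Neighbors: (0, 2), (1, 3)
Count: 2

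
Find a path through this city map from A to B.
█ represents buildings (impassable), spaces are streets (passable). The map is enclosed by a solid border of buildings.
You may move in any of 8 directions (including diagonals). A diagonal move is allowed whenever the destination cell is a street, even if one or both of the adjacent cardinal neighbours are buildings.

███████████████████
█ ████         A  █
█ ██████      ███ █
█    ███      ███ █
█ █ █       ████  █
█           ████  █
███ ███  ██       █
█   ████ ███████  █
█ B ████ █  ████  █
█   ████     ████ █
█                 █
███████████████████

Finding the shortest path from A to B:
Movement: 8-directional
Path length: 14 steps
Directions: left → left → left → left → left → down-left → down-left → down-left → left → left → down-left → down-left → down → down-left

Solution:

███████████████████
█ ████    ↙←←←←A  █
█ ██████ ↙    ███ █
█    ███↙     ███ █
█ █ █↙←←    ████  █
█   ↙       ████  █
███↓███  ██       █
█  ↙████ ███████  █
█ B ████ █  ████  █
█   ████     ████ █
█                 █
███████████████████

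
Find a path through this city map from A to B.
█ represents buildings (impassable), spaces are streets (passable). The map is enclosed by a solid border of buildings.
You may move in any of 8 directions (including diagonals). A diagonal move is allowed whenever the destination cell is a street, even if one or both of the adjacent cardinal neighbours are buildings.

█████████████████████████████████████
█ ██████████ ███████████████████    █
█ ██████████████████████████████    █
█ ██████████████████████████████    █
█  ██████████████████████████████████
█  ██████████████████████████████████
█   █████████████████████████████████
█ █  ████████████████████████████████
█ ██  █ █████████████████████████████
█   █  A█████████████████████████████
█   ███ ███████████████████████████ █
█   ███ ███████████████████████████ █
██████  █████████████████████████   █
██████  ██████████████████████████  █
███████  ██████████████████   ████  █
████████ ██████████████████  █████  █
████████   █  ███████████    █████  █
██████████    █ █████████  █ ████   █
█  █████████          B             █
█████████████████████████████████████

Finding the shortest path from A to B:
Movement: 8-directional
Path length: 20 steps
Directions: down → down → down → down → down → down-right → down-right → right → down-right → right → right → down-right → right → right → right → right → right → right → right → right

Solution:

█████████████████████████████████████
█ ██████████ ███████████████████    █
█ ██████████████████████████████    █
█ ██████████████████████████████    █
█  ██████████████████████████████████
█  ██████████████████████████████████
█   █████████████████████████████████
█ █  ████████████████████████████████
█ ██  █ █████████████████████████████
█   █  A█████████████████████████████
█   ███↓███████████████████████████ █
█   ███↓███████████████████████████ █
██████ ↓█████████████████████████   █
██████ ↓██████████████████████████  █
███████↘ ██████████████████   ████  █
████████↘██████████████████  █████  █
████████ →↘█  ███████████    █████  █
██████████ →→↘█ █████████  █ ████   █
█  █████████  →→→→→→→→B             █
█████████████████████████████████████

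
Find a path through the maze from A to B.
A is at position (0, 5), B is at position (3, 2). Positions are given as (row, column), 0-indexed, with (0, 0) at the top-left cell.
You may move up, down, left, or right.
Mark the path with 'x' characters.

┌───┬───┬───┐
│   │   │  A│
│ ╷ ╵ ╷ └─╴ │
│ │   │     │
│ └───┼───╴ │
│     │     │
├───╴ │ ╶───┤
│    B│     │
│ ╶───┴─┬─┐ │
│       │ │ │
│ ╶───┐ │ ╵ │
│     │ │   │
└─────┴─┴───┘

Finding the shortest path from (0, 5) to (3, 2):
Path length: 14 steps
Directions: down → left → left → up → left → down → left → up → left → down → down → right → right → down

Solution:

┌───┬───┬───┐
│x x│x x│  A│
│ ╷ ╵ ╷ └─╴ │
│x│x x│x x x│
│ └───┼───╴ │
│x x x│     │
├───╴ │ ╶───┤
│    B│     │
│ ╶───┴─┬─┐ │
│       │ │ │
│ ╶───┐ │ ╵ │
│     │ │   │
└─────┴─┴───┘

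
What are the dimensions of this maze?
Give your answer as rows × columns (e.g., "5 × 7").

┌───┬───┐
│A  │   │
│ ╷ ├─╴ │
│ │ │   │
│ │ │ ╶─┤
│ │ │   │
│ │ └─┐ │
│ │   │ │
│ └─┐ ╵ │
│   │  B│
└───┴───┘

Counting the maze dimensions:
Rows (vertical): 5
Columns (horizontal): 4
Dimensions: 5 × 4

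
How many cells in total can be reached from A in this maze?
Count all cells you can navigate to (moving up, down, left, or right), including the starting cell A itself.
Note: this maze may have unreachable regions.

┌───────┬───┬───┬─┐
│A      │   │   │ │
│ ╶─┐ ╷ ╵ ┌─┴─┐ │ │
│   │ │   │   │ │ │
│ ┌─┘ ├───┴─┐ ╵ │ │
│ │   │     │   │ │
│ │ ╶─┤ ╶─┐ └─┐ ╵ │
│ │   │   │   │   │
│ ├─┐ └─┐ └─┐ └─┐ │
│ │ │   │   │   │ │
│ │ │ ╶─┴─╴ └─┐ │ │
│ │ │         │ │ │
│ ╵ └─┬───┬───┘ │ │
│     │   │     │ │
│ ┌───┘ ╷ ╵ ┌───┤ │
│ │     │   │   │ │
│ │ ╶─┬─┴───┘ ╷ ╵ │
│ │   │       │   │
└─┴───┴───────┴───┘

Using BFS/flood-fill to find all reachable cells from A:
Maze size: 9 × 9 = 81 total cells
24 cell(s) are walled off and cannot be reached from A.
Reachable cells: 57

Reachable region (· marks reachable cells):

┌───────┬───┬───┬─┐
│A · · ·│· ·│   │ │
│ ╶─┐ ╷ ╵ ┌─┴─┐ │ │
│· ·│·│· ·│   │ │ │
│ ┌─┘ ├───┴─┐ ╵ │ │
│·│· ·│· · ·│   │ │
│ │ ╶─┤ ╶─┐ └─┐ ╵ │
│·│· ·│· ·│· ·│   │
│ ├─┐ └─┐ └─┐ └─┐ │
│·│·│· ·│· ·│· ·│ │
│ │ │ ╶─┴─╴ └─┐ │ │
│·│·│· · · · ·│·│ │
│ ╵ └─┬───┬───┘ │ │
│· · ·│· ·│· · ·│ │
│ ┌───┘ ╷ ╵ ┌───┤ │
│·│· · ·│· ·│   │ │
│ │ ╶─┬─┴───┘ ╷ ╵ │
│·│· ·│       │   │
└─┴───┴───────┴───┘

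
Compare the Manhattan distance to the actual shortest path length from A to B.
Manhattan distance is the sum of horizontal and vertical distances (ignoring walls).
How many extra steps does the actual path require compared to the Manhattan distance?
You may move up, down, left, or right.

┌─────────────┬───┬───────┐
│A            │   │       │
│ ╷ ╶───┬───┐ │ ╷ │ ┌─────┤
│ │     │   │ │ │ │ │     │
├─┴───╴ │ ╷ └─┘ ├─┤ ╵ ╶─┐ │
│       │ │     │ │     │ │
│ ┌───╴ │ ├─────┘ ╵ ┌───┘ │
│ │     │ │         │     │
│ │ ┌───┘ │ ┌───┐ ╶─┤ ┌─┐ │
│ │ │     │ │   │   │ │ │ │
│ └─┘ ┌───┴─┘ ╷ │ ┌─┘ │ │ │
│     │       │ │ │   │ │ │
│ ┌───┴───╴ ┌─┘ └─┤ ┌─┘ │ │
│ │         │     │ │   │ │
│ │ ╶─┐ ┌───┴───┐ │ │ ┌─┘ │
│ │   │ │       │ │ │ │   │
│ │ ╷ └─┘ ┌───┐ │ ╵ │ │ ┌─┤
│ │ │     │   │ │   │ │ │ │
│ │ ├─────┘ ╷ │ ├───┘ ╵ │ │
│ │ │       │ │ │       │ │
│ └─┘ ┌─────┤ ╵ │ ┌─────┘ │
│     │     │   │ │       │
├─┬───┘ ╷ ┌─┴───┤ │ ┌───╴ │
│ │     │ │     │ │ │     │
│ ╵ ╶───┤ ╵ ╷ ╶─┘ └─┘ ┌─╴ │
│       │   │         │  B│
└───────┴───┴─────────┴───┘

Manhattan distance: |12 - 0| + |12 - 0| = 24
Actual path length: 80
Extra steps: 80 - 24 = 56

Solution:

┌─────────────┬───┬───────┐
│A ↓          │   │       │
│ ╷ ╶───┬───┐ │ ╷ │ ┌─────┤
│ │↳ → ↓│   │ │ │ │ │     │
├─┴───╴ │ ╷ └─┘ ├─┤ ╵ ╶─┐ │
│↓ ← ← ↲│ │     │ │     │ │
│ ┌───╴ │ ├─────┘ ╵ ┌───┘ │
│↓│     │ │         │↱ → ↓│
│ │ ┌───┘ │ ┌───┐ ╶─┤ ┌─┐ │
│↓│ │     │ │↱ ↓│   │↑│ │↓│
│ └─┘ ┌───┴─┘ ╷ │ ┌─┘ │ │ │
│↓    │    ↱ ↑│↓│ │↱ ↑│ │↓│
│ ┌───┴───╴ ┌─┘ └─┤ ┌─┘ │ │
│↓│↱ → → → ↑│  ↳ ↓│↑│   │↓│
│ │ ╶─┐ ┌───┴───┐ │ │ ┌─┘ │
│↓│↑ ↰│ │↓ ← ← ↰│↓│↑│ │↓ ↲│
│ │ ╷ └─┘ ┌───┐ │ ╵ │ │ ┌─┤
│↓│ │↑ ← ↲│↱ ↓│↑│↳ ↑│ │↓│ │
│ │ ├─────┘ ╷ │ ├───┘ ╵ │ │
│↓│ │↱ → → ↑│↓│↑│↓ ← ← ↲│ │
│ └─┘ ┌─────┤ ╵ │ ┌─────┘ │
│↳ → ↑│     │↳ ↑│↓│       │
├─┬───┘ ╷ ┌─┴───┤ │ ┌───╴ │
│ │     │ │     │↓│ │↱ → ↓│
│ ╵ ╶───┤ ╵ ╷ ╶─┘ └─┘ ┌─╴ │
│       │   │    ↳ → ↑│  B│
└───────┴───┴─────────┴───┘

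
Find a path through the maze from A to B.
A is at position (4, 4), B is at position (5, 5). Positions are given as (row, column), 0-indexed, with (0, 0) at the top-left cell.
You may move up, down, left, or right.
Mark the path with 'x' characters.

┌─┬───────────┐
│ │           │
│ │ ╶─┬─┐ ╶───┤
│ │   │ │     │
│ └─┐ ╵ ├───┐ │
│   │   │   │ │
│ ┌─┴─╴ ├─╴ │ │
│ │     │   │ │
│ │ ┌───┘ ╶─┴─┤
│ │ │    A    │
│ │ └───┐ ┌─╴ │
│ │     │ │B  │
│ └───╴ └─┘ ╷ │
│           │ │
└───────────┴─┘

Finding the shortest path from (4, 4) to (5, 5):
Path length: 4 steps
Directions: right → right → down → left

Solution:

┌─┬───────────┐
│ │           │
│ │ ╶─┬─┐ ╶───┤
│ │   │ │     │
│ └─┐ ╵ ├───┐ │
│   │   │   │ │
│ ┌─┴─╴ ├─╴ │ │
│ │     │   │ │
│ │ ┌───┘ ╶─┴─┤
│ │ │    A x x│
│ │ └───┐ ┌─╴ │
│ │     │ │B x│
│ └───╴ └─┘ ╷ │
│           │ │
└───────────┴─┘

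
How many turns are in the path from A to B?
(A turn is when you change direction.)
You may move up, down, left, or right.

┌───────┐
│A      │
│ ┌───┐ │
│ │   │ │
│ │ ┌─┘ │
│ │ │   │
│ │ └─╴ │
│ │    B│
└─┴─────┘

Directions: right, right, right, down, down, down
Number of turns: 1

Solution:

┌───────┐
│A → → ↓│
│ ┌───┐ │
│ │   │↓│
│ │ ┌─┘ │
│ │ │  ↓│
│ │ └─╴ │
│ │    B│
└─┴─────┘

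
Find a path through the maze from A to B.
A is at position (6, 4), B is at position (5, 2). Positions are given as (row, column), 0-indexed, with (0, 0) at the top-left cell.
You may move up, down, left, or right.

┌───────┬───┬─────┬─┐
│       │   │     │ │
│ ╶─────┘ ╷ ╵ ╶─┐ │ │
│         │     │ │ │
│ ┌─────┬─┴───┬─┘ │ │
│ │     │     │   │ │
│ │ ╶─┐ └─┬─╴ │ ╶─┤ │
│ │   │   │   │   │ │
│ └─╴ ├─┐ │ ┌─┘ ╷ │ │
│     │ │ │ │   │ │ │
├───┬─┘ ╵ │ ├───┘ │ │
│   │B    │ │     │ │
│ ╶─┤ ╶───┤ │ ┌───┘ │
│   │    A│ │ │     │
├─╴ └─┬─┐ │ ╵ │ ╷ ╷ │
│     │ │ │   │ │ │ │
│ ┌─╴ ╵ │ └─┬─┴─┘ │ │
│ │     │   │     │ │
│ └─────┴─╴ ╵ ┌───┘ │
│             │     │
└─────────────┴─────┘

Finding the shortest path from (6, 4) to (5, 2):
Path length: 3 steps
Directions: left → left → up

Solution:

┌───────┬───┬─────┬─┐
│       │   │     │ │
│ ╶─────┘ ╷ ╵ ╶─┐ │ │
│         │     │ │ │
│ ┌─────┬─┴───┬─┘ │ │
│ │     │     │   │ │
│ │ ╶─┐ └─┬─╴ │ ╶─┤ │
│ │   │   │   │   │ │
│ └─╴ ├─┐ │ ┌─┘ ╷ │ │
│     │ │ │ │   │ │ │
├───┬─┘ ╵ │ ├───┘ │ │
│   │B    │ │     │ │
│ ╶─┤ ╶───┤ │ ┌───┘ │
│   │↑ ← A│ │ │     │
├─╴ └─┬─┐ │ ╵ │ ╷ ╷ │
│     │ │ │   │ │ │ │
│ ┌─╴ ╵ │ └─┬─┴─┘ │ │
│ │     │   │     │ │
│ └─────┴─╴ ╵ ┌───┘ │
│             │     │
└─────────────┴─────┘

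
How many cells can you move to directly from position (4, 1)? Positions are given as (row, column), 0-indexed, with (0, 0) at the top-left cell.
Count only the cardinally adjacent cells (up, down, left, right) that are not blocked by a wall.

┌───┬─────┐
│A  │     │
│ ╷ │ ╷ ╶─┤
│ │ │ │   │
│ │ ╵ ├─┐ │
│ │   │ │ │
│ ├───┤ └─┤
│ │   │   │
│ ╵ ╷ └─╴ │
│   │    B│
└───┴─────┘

Checking passable neighbors of (4, 1):
Neighbors: (3, 1), (4, 0)
Count: 2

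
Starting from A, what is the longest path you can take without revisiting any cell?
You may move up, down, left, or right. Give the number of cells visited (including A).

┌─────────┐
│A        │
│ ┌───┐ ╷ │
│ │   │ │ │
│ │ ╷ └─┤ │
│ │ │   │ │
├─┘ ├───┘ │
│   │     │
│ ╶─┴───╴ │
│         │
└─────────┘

Finding longest simple path using DFS:
Start: (0, 0)
Longest path visits 20 cells
Path: A → right → right → right → right → down → down → down → down → left → left → left → left → up → right → up → up → right → down → right

Solution:

┌─────────┐
│A → → → ↓│
│ ┌───┐ ╷ │
│ │↱ ↓│ │↓│
│ │ ╷ └─┤ │
│ │↑│↳ B│↓│
├─┘ ├───┘ │
│↱ ↑│    ↓│
│ ╶─┴───╴ │
│↑ ← ← ← ↲│
└─────────┘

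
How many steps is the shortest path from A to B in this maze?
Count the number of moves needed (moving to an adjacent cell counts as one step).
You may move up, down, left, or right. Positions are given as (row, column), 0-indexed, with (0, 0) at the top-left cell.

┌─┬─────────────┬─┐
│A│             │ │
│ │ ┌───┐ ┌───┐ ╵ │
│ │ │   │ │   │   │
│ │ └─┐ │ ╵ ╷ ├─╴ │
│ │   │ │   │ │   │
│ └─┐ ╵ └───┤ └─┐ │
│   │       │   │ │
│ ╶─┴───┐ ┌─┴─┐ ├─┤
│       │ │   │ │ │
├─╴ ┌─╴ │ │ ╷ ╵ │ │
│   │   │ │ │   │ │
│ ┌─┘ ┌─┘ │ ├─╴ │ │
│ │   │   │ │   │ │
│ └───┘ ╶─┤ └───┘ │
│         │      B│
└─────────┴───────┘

Using BFS to find shortest path:
Start: (0, 0), End: (7, 8)
Path found:
(0,0) → (1,0) → (2,0) → (3,0) → (4,0) → (4,1) → (5,1) → (5,0) → (6,0) → (7,0) → (7,1) → (7,2) → (7,3) → (6,3) → (6,4) → (5,4) → (4,4) → (3,4) → (3,3) → (3,2) → (2,2) → (2,1) → (1,1) → (0,1) → (0,2) → (0,3) → (0,4) → (1,4) → (2,4) → (2,5) → (1,5) → (1,6) → (2,6) → (3,6) → (3,7) → (4,7) → (5,7) → (5,6) → (4,6) → (4,5) → (5,5) → (6,5) → (7,5) → (7,6) → (7,7) → (7,8)
Number of steps: 45

Solution:

┌─┬─────────────┬─┐
│A│↱ → → ↓      │ │
│ │ ┌───┐ ┌───┐ ╵ │
│↓│↑│   │↓│↱ ↓│   │
│ │ └─┐ │ ╵ ╷ ├─╴ │
│↓│↑ ↰│ │↳ ↑│↓│   │
│ └─┐ ╵ └───┤ └─┐ │
│↓  │↑ ← ↰  │↳ ↓│ │
│ ╶─┴───┐ ┌─┴─┐ ├─┤
│↳ ↓    │↑│↓ ↰│↓│ │
├─╴ ┌─╴ │ │ ╷ ╵ │ │
│↓ ↲│   │↑│↓│↑ ↲│ │
│ ┌─┘ ┌─┘ │ ├─╴ │ │
│↓│   │↱ ↑│↓│   │ │
│ └───┘ ╶─┤ └───┘ │
│↳ → → ↑  │↳ → → B│
└─────────┴───────┘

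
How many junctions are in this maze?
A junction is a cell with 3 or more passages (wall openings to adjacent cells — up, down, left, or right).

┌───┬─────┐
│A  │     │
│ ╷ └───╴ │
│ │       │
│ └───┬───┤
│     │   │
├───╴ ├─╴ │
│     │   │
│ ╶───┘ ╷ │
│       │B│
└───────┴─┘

Checking each cell for number of passages:

Junctions found (3+ passages):
  (3, 4): 3 passages
Total junctions: 1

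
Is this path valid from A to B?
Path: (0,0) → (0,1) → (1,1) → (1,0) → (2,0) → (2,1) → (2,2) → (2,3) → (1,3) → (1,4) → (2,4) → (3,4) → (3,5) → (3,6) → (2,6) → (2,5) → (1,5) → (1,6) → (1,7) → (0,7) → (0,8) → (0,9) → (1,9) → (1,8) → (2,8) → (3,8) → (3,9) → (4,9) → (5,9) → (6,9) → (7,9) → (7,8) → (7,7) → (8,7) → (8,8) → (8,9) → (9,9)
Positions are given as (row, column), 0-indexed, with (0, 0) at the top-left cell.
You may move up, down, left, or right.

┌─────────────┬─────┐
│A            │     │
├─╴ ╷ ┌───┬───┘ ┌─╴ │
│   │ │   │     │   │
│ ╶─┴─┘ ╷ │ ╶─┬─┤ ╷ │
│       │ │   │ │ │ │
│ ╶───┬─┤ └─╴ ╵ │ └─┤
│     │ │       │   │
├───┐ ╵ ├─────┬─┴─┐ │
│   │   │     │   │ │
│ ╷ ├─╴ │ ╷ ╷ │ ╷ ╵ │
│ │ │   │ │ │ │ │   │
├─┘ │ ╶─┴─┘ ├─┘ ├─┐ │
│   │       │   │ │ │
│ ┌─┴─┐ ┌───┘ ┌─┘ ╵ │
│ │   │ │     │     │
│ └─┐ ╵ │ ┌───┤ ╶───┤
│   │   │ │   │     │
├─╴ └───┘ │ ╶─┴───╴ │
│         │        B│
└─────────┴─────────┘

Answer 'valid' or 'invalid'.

Checking path validity:
Result: All consecutive moves are passable.

valid

Correct solution:

┌─────────────┬─────┐
│A ↓          │↱ → ↓│
├─╴ ╷ ┌───┬───┘ ┌─╴ │
│↓ ↲│ │↱ ↓│↱ → ↑│↓ ↲│
│ ╶─┴─┘ ╷ │ ╶─┬─┤ ╷ │
│↳ → → ↑│↓│↑ ↰│ │↓│ │
│ ╶───┬─┤ └─╴ ╵ │ └─┤
│     │ │↳ → ↑  │↳ ↓│
├───┐ ╵ ├─────┬─┴─┐ │
│   │   │     │   │↓│
│ ╷ ├─╴ │ ╷ ╷ │ ╷ ╵ │
│ │ │   │ │ │ │ │  ↓│
├─┘ │ ╶─┴─┘ ├─┘ ├─┐ │
│   │       │   │ │↓│
│ ┌─┴─┐ ┌───┘ ┌─┘ ╵ │
│ │   │ │     │↓ ← ↲│
│ └─┐ ╵ │ ┌───┤ ╶───┤
│   │   │ │   │↳ → ↓│
├─╴ └───┘ │ ╶─┴───╴ │
│         │        B│
└─────────┴─────────┘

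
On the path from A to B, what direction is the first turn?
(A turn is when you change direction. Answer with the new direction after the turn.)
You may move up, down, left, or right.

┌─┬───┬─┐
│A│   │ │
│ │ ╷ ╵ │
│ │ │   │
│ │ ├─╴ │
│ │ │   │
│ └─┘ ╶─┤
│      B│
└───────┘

Directions: down, down, down, right, right, right
First turn direction: right

Solution:

┌─┬───┬─┐
│A│   │ │
│ │ ╷ ╵ │
│↓│ │   │
│ │ ├─╴ │
│↓│ │   │
│ └─┘ ╶─┤
│↳ → → B│
└───────┘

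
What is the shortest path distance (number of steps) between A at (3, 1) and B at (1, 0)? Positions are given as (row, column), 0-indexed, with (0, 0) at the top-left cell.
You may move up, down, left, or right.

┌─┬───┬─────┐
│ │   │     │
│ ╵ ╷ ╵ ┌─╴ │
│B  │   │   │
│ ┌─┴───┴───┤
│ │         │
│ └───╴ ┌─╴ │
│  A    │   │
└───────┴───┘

Finding path from (3, 1) to (1, 0):
Path: (3,1) → (3,0) → (2,0) → (1,0)
Distance: 3 steps

Solution:

┌─┬───┬─────┐
│ │   │     │
│ ╵ ╷ ╵ ┌─╴ │
│B  │   │   │
│ ┌─┴───┴───┤
│↑│         │
│ └───╴ ┌─╴ │
│↑ A    │   │
└───────┴───┘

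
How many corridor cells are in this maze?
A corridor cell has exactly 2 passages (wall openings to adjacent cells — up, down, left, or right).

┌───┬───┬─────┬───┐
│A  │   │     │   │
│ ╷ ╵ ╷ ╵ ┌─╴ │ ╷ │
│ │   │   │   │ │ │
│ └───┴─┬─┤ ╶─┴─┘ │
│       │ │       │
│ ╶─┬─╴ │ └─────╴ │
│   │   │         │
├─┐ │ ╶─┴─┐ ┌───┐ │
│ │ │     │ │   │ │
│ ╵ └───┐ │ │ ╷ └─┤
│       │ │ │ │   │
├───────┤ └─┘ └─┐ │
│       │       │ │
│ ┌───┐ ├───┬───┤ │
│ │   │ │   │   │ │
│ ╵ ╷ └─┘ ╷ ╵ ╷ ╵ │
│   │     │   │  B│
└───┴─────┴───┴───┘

Counting cells with exactly 2 passages:
Total corridor cells: 67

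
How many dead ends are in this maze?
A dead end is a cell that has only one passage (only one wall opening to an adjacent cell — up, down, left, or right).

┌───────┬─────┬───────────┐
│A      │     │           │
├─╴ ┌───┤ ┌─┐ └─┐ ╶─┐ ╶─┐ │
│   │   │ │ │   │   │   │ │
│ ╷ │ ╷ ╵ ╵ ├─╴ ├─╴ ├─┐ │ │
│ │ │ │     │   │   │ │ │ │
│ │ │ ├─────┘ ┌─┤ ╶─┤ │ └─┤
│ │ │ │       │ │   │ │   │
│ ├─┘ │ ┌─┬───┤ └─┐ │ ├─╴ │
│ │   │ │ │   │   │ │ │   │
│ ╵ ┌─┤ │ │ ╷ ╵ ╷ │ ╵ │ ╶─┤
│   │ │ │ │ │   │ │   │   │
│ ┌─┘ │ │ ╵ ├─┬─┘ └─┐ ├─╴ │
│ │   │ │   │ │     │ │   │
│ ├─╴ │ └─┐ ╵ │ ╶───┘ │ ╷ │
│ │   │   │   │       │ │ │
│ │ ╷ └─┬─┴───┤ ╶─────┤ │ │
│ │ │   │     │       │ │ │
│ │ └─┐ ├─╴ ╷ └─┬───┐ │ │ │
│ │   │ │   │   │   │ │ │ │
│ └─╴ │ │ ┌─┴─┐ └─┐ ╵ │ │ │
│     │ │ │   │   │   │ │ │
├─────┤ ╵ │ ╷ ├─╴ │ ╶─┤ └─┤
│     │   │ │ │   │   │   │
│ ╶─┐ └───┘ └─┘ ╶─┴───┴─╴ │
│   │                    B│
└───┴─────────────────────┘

Checking each cell for number of passages:

Dead ends found at positions:
  (0, 0)
  (0, 3)
  (0, 7)
  (1, 5)
  (2, 10)
  (2, 12)
  (3, 1)
  (3, 7)
  (4, 4)
  (5, 2)
  (6, 1)
  (6, 6)
  (6, 9)
  (7, 4)
  (8, 4)
  (9, 8)
  (10, 12)
  (11, 6)
  (11, 10)
  (12, 1)
Total dead ends: 20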